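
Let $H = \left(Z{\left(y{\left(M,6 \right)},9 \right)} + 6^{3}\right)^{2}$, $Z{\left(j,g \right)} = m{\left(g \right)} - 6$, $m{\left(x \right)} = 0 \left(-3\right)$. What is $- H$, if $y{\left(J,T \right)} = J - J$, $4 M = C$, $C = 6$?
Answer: $-44100$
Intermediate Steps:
$M = \frac{3}{2}$ ($M = \frac{1}{4} \cdot 6 = \frac{3}{2} \approx 1.5$)
$m{\left(x \right)} = 0$
$y{\left(J,T \right)} = 0$
$Z{\left(j,g \right)} = -6$ ($Z{\left(j,g \right)} = 0 - 6 = -6$)
$H = 44100$ ($H = \left(-6 + 6^{3}\right)^{2} = \left(-6 + 216\right)^{2} = 210^{2} = 44100$)
$- H = \left(-1\right) 44100 = -44100$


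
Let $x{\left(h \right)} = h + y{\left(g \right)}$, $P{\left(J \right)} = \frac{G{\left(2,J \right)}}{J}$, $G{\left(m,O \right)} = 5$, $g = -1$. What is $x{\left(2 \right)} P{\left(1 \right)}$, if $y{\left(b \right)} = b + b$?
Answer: $0$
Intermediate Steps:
$y{\left(b \right)} = 2 b$
$P{\left(J \right)} = \frac{5}{J}$
$x{\left(h \right)} = -2 + h$ ($x{\left(h \right)} = h + 2 \left(-1\right) = h - 2 = -2 + h$)
$x{\left(2 \right)} P{\left(1 \right)} = \left(-2 + 2\right) \frac{5}{1} = 0 \cdot 5 \cdot 1 = 0 \cdot 5 = 0$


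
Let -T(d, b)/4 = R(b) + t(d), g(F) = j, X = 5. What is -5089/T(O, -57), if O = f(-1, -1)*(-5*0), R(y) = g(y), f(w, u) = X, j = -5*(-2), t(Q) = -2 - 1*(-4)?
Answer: 5089/48 ≈ 106.02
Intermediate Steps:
t(Q) = 2 (t(Q) = -2 + 4 = 2)
j = 10
f(w, u) = 5
g(F) = 10
R(y) = 10
O = 0 (O = 5*(-5*0) = 5*0 = 0)
T(d, b) = -48 (T(d, b) = -4*(10 + 2) = -4*12 = -48)
-5089/T(O, -57) = -5089/(-48) = -5089*(-1/48) = 5089/48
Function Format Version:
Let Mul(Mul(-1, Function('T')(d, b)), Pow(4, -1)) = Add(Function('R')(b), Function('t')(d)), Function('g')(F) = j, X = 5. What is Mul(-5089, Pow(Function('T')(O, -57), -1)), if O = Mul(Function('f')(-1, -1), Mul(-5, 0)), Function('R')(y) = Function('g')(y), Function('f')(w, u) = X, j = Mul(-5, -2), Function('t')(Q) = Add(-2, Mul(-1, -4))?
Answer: Rational(5089, 48) ≈ 106.02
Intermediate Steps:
Function('t')(Q) = 2 (Function('t')(Q) = Add(-2, 4) = 2)
j = 10
Function('f')(w, u) = 5
Function('g')(F) = 10
Function('R')(y) = 10
O = 0 (O = Mul(5, Mul(-5, 0)) = Mul(5, 0) = 0)
Function('T')(d, b) = -48 (Function('T')(d, b) = Mul(-4, Add(10, 2)) = Mul(-4, 12) = -48)
Mul(-5089, Pow(Function('T')(O, -57), -1)) = Mul(-5089, Pow(-48, -1)) = Mul(-5089, Rational(-1, 48)) = Rational(5089, 48)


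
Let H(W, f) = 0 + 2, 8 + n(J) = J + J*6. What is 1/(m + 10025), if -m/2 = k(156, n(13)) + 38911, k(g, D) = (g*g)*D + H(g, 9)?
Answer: -1/4107577 ≈ -2.4345e-7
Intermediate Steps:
n(J) = -8 + 7*J (n(J) = -8 + (J + J*6) = -8 + (J + 6*J) = -8 + 7*J)
H(W, f) = 2
k(g, D) = 2 + D*g² (k(g, D) = (g*g)*D + 2 = g²*D + 2 = D*g² + 2 = 2 + D*g²)
m = -4117602 (m = -2*((2 + (-8 + 7*13)*156²) + 38911) = -2*((2 + (-8 + 91)*24336) + 38911) = -2*((2 + 83*24336) + 38911) = -2*((2 + 2019888) + 38911) = -2*(2019890 + 38911) = -2*2058801 = -4117602)
1/(m + 10025) = 1/(-4117602 + 10025) = 1/(-4107577) = -1/4107577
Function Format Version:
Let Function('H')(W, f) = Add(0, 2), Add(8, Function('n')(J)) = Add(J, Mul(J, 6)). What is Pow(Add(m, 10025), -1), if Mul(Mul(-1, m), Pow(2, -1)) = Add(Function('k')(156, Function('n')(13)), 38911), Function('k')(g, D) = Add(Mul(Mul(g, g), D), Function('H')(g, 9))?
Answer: Rational(-1, 4107577) ≈ -2.4345e-7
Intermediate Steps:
Function('n')(J) = Add(-8, Mul(7, J)) (Function('n')(J) = Add(-8, Add(J, Mul(J, 6))) = Add(-8, Add(J, Mul(6, J))) = Add(-8, Mul(7, J)))
Function('H')(W, f) = 2
Function('k')(g, D) = Add(2, Mul(D, Pow(g, 2))) (Function('k')(g, D) = Add(Mul(Mul(g, g), D), 2) = Add(Mul(Pow(g, 2), D), 2) = Add(Mul(D, Pow(g, 2)), 2) = Add(2, Mul(D, Pow(g, 2))))
m = -4117602 (m = Mul(-2, Add(Add(2, Mul(Add(-8, Mul(7, 13)), Pow(156, 2))), 38911)) = Mul(-2, Add(Add(2, Mul(Add(-8, 91), 24336)), 38911)) = Mul(-2, Add(Add(2, Mul(83, 24336)), 38911)) = Mul(-2, Add(Add(2, 2019888), 38911)) = Mul(-2, Add(2019890, 38911)) = Mul(-2, 2058801) = -4117602)
Pow(Add(m, 10025), -1) = Pow(Add(-4117602, 10025), -1) = Pow(-4107577, -1) = Rational(-1, 4107577)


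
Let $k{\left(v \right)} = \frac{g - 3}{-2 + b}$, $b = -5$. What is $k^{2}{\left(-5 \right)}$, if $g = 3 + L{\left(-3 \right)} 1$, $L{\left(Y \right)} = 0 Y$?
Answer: $0$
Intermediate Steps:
$L{\left(Y \right)} = 0$
$g = 3$ ($g = 3 + 0 \cdot 1 = 3 + 0 = 3$)
$k{\left(v \right)} = 0$ ($k{\left(v \right)} = \frac{3 - 3}{-2 - 5} = \frac{0}{-7} = 0 \left(- \frac{1}{7}\right) = 0$)
$k^{2}{\left(-5 \right)} = 0^{2} = 0$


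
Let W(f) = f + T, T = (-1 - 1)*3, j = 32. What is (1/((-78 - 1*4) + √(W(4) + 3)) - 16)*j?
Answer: -41504/81 ≈ -512.39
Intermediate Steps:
T = -6 (T = -2*3 = -6)
W(f) = -6 + f (W(f) = f - 6 = -6 + f)
(1/((-78 - 1*4) + √(W(4) + 3)) - 16)*j = (1/((-78 - 1*4) + √((-6 + 4) + 3)) - 16)*32 = (1/((-78 - 4) + √(-2 + 3)) - 16)*32 = (1/(-82 + √1) - 16)*32 = (1/(-82 + 1) - 16)*32 = (1/(-81) - 16)*32 = (-1/81 - 16)*32 = -1297/81*32 = -41504/81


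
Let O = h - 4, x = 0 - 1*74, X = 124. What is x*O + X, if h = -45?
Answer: 3750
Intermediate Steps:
x = -74 (x = 0 - 74 = -74)
O = -49 (O = -45 - 4 = -49)
x*O + X = -74*(-49) + 124 = 3626 + 124 = 3750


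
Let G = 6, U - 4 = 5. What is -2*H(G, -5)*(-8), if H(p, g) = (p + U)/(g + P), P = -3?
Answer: -30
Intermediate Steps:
U = 9 (U = 4 + 5 = 9)
H(p, g) = (9 + p)/(-3 + g) (H(p, g) = (p + 9)/(g - 3) = (9 + p)/(-3 + g))
-2*H(G, -5)*(-8) = -2*(9 + 6)/(-3 - 5)*(-8) = -2*15/(-8)*(-8) = -(-1)*15/4*(-8) = -2*(-15/8)*(-8) = (15/4)*(-8) = -30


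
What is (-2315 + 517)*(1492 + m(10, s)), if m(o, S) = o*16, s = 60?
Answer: -2970296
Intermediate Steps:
m(o, S) = 16*o
(-2315 + 517)*(1492 + m(10, s)) = (-2315 + 517)*(1492 + 16*10) = -1798*(1492 + 160) = -1798*1652 = -2970296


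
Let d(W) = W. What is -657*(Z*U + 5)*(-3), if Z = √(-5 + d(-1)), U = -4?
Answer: 9855 - 7884*I*√6 ≈ 9855.0 - 19312.0*I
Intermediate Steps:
Z = I*√6 (Z = √(-5 - 1) = √(-6) = I*√6 ≈ 2.4495*I)
-657*(Z*U + 5)*(-3) = -657*((I*√6)*(-4) + 5)*(-3) = -657*(-4*I*√6 + 5)*(-3) = -657*(5 - 4*I*√6)*(-3) = -657*(-15 + 12*I*√6) = 9855 - 7884*I*√6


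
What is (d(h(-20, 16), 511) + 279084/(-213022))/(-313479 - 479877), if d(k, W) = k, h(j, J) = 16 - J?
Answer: 23257/14083523486 ≈ 1.6514e-6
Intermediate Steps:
(d(h(-20, 16), 511) + 279084/(-213022))/(-313479 - 479877) = ((16 - 1*16) + 279084/(-213022))/(-313479 - 479877) = ((16 - 16) + 279084*(-1/213022))/(-793356) = (0 - 139542/106511)*(-1/793356) = -139542/106511*(-1/793356) = 23257/14083523486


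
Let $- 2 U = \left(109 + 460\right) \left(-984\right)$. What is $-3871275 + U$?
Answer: $-3591327$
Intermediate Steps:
$U = 279948$ ($U = - \frac{\left(109 + 460\right) \left(-984\right)}{2} = - \frac{569 \left(-984\right)}{2} = \left(- \frac{1}{2}\right) \left(-559896\right) = 279948$)
$-3871275 + U = -3871275 + 279948 = -3591327$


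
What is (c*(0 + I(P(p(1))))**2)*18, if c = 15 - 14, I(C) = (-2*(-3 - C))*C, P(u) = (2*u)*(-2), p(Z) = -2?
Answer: 557568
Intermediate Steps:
P(u) = -4*u
I(C) = C*(6 + 2*C) (I(C) = (6 + 2*C)*C = C*(6 + 2*C))
c = 1
(c*(0 + I(P(p(1))))**2)*18 = (1*(0 + 2*(-4*(-2))*(3 - 4*(-2)))**2)*18 = (1*(0 + 2*8*(3 + 8))**2)*18 = (1*(0 + 2*8*11)**2)*18 = (1*(0 + 176)**2)*18 = (1*176**2)*18 = (1*30976)*18 = 30976*18 = 557568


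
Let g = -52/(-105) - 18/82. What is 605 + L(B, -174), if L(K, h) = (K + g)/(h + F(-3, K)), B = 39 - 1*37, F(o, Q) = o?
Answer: 460991128/761985 ≈ 604.99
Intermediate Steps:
g = 1187/4305 (g = -52*(-1/105) - 18*1/82 = 52/105 - 9/41 = 1187/4305 ≈ 0.27573)
B = 2 (B = 39 - 37 = 2)
L(K, h) = (1187/4305 + K)/(-3 + h) (L(K, h) = (K + 1187/4305)/(h - 3) = (1187/4305 + K)/(-3 + h))
605 + L(B, -174) = 605 + (1187/4305 + 2)/(-3 - 174) = 605 + (9797/4305)/(-177) = 605 - 1/177*9797/4305 = 605 - 9797/761985 = 460991128/761985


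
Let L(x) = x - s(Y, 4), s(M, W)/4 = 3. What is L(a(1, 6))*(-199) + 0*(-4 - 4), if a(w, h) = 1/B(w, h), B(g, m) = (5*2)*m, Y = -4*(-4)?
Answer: 143081/60 ≈ 2384.7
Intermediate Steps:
Y = 16
s(M, W) = 12 (s(M, W) = 4*3 = 12)
B(g, m) = 10*m
a(w, h) = 1/(10*h)
L(x) = -12 + x (L(x) = x - 1*12 = x - 12 = -12 + x)
L(a(1, 6))*(-199) + 0*(-4 - 4) = (-12 + (⅒)/6)*(-199) + 0*(-4 - 4) = (-12 + (⅒)*(⅙))*(-199) + 0*(-8) = (-12 + 1/60)*(-199) + 0 = -719/60*(-199) + 0 = 143081/60 + 0 = 143081/60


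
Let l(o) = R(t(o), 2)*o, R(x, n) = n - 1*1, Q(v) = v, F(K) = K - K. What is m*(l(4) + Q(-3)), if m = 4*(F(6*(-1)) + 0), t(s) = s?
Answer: 0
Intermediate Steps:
F(K) = 0
R(x, n) = -1 + n (R(x, n) = n - 1 = -1 + n)
m = 0 (m = 4*(0 + 0) = 4*0 = 0)
l(o) = o (l(o) = (-1 + 2)*o = 1*o = o)
m*(l(4) + Q(-3)) = 0*(4 - 3) = 0*1 = 0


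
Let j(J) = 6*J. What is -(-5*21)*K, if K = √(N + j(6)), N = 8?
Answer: 210*√11 ≈ 696.49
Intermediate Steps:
K = 2*√11 (K = √(8 + 6*6) = √(8 + 36) = √44 = 2*√11 ≈ 6.6332)
-(-5*21)*K = -(-5*21)*2*√11 = -(-105)*2*√11 = -(-210)*√11 = 210*√11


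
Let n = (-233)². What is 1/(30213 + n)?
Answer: 1/84502 ≈ 1.1834e-5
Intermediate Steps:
n = 54289
1/(30213 + n) = 1/(30213 + 54289) = 1/84502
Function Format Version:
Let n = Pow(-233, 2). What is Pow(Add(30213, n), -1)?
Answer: Rational(1, 84502) ≈ 1.1834e-5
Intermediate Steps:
n = 54289
Pow(Add(30213, n), -1) = Pow(Add(30213, 54289), -1) = Pow(84502, -1) = Rational(1, 84502)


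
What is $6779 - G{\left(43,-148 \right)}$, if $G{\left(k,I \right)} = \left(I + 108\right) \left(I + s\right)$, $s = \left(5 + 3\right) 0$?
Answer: $859$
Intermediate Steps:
$s = 0$ ($s = 8 \cdot 0 = 0$)
$G{\left(k,I \right)} = I \left(108 + I\right)$ ($G{\left(k,I \right)} = \left(I + 108\right) \left(I + 0\right) = \left(108 + I\right) I = I \left(108 + I\right)$)
$6779 - G{\left(43,-148 \right)} = 6779 - - 148 \left(108 - 148\right) = 6779 - \left(-148\right) \left(-40\right) = 6779 - 5920 = 859$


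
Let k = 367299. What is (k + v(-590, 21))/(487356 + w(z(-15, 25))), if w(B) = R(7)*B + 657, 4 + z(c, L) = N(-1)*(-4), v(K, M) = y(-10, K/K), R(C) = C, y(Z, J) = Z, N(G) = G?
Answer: 367289/488013 ≈ 0.75262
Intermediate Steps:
v(K, M) = -10
z(c, L) = 0 (z(c, L) = -4 - 1*(-4) = -4 + 4 = 0)
w(B) = 657 + 7*B (w(B) = 7*B + 657 = 657 + 7*B)
(k + v(-590, 21))/(487356 + w(z(-15, 25))) = (367299 - 10)/(487356 + (657 + 7*0)) = 367289/(487356 + (657 + 0)) = 367289/(487356 + 657) = 367289/488013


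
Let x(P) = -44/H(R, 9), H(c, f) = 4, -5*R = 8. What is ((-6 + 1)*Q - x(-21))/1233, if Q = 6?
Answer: -19/1233 ≈ -0.015410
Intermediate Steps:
R = -8/5 (R = -1/5*8 = -8/5 ≈ -1.6000)
x(P) = -11 (x(P) = -44/4 = -44*1/4 = -11)
((-6 + 1)*Q - x(-21))/1233 = ((-6 + 1)*6 - 1*(-11))/1233 = (-5*6 + 11)*(1/1233) = (-30 + 11)*(1/1233) = -19*1/1233 = -19/1233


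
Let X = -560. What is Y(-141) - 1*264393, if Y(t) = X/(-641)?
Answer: -169475353/641 ≈ -2.6439e+5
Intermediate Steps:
Y(t) = 560/641 (Y(t) = -560/(-641) = -560*(-1/641) = 560/641)
Y(-141) - 1*264393 = 560/641 - 1*264393 = 560/641 - 264393 = -169475353/641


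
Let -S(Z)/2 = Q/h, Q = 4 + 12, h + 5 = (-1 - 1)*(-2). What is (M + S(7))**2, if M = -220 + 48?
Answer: 19600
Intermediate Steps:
h = -1 (h = -5 + (-1 - 1)*(-2) = -5 - 2*(-2) = -5 + 4 = -1)
Q = 16
M = -172
S(Z) = 32 (S(Z) = -32/(-1) = -32*(-1) = -2*(-16) = 32)
(M + S(7))**2 = (-172 + 32)**2 = (-140)**2 = 19600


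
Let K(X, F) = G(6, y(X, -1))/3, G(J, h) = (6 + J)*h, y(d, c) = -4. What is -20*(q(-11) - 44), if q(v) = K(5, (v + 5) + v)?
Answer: 1200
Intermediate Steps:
G(J, h) = h*(6 + J)
K(X, F) = -16 (K(X, F) = -4*(6 + 6)/3 = -4*12*(1/3) = -48*1/3 = -16)
q(v) = -16
-20*(q(-11) - 44) = -20*(-16 - 44) = -20*(-60) = 1200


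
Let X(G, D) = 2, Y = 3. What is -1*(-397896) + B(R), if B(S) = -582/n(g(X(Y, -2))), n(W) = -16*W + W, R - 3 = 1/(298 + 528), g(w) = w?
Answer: 1989577/5 ≈ 3.9792e+5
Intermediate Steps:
R = 2479/826 (R = 3 + 1/(298 + 528) = 3 + 1/826 = 2479/826 ≈ 3.0012)
n(W) = -15*W
B(S) = 97/5 (B(S) = -582/((-15*2)) = -582/(-30) = -582*(-1/30) = 97/5)
-1*(-397896) + B(R) = -1*(-397896) + 97/5 = 397896 + 97/5 = 1989577/5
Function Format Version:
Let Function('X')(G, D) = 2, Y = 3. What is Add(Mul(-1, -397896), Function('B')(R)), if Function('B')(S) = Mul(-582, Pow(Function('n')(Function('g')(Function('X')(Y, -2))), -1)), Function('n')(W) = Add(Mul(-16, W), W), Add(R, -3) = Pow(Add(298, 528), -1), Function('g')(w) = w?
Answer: Rational(1989577, 5) ≈ 3.9792e+5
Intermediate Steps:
R = Rational(2479, 826) (R = Add(3, Pow(Add(298, 528), -1)) = Add(3, Pow(826, -1)) = Add(3, Rational(1, 826)) = Rational(2479, 826) ≈ 3.0012)
Function('n')(W) = Mul(-15, W)
Function('B')(S) = Rational(97, 5) (Function('B')(S) = Mul(-582, Pow(Mul(-15, 2), -1)) = Mul(-582, Pow(-30, -1)) = Mul(-582, Rational(-1, 30)) = Rational(97, 5))
Add(Mul(-1, -397896), Function('B')(R)) = Add(Mul(-1, -397896), Rational(97, 5)) = Add(397896, Rational(97, 5)) = Rational(1989577, 5)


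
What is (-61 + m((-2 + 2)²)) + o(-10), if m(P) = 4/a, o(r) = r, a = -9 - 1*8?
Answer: -1211/17 ≈ -71.235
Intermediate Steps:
a = -17 (a = -9 - 8 = -17)
m(P) = -4/17 (m(P) = 4/(-17) = 4*(-1/17) = -4/17)
(-61 + m((-2 + 2)²)) + o(-10) = (-61 - 4/17) - 10 = -1041/17 - 10 = -1211/17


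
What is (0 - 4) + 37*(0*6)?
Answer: -4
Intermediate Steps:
(0 - 4) + 37*(0*6) = -4 + 37*0 = -4 + 0 = -4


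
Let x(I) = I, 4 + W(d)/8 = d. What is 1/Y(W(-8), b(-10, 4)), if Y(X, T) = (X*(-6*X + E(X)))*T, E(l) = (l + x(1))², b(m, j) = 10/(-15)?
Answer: 1/614464 ≈ 1.6274e-6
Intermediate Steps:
W(d) = -32 + 8*d
b(m, j) = -⅔ (b(m, j) = 10*(-1/15) = -⅔)
E(l) = (1 + l)² (E(l) = (l + 1)² = (1 + l)²)
Y(X, T) = T*X*((1 + X)² - 6*X) (Y(X, T) = (X*(-6*X + (1 + X)²))*T = (X*((1 + X)² - 6*X))*T = T*X*((1 + X)² - 6*X))
1/Y(W(-8), b(-10, 4)) = 1/(-2*(-32 + 8*(-8))*(1 + (-32 + 8*(-8))² - 4*(-32 + 8*(-8)))/3) = 1/(-2*(-32 - 64)*(1 + (-32 - 64)² - 4*(-32 - 64))/3) = 1/(-⅔*(-96)*(1 + (-96)² - 4*(-96))) = 1/(-⅔*(-96)*(1 + 9216 + 384)) = 1/(-⅔*(-96)*9601) = 1/614464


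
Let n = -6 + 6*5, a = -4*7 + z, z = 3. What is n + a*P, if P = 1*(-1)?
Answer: 49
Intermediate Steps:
a = -25 (a = -4*7 + 3 = -28 + 3 = -25)
n = 24 (n = -6 + 30 = 24)
P = -1
n + a*P = 24 - 25*(-1) = 24 + 25 = 49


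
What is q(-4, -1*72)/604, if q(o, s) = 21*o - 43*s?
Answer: 753/151 ≈ 4.9868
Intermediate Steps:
q(o, s) = -43*s + 21*o
q(-4, -1*72)/604 = (-(-43)*72 + 21*(-4))/604 = (-43*(-72) - 84)*(1/604) = (3096 - 84)*(1/604) = 3012*(1/604) = 753/151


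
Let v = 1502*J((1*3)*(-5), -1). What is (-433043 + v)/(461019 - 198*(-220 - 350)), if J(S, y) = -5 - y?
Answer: -439051/573879 ≈ -0.76506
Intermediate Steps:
v = -6008 (v = 1502*(-5 - 1*(-1)) = 1502*(-5 + 1) = 1502*(-4) = -6008)
(-433043 + v)/(461019 - 198*(-220 - 350)) = (-433043 - 6008)/(461019 - 198*(-220 - 350)) = -439051/(461019 - 198*(-570)) = -439051/(461019 + 112860) = -439051/573879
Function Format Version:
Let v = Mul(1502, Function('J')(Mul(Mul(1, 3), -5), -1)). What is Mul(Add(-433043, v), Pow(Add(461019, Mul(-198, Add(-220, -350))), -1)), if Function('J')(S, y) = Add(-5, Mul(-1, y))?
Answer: Rational(-439051, 573879) ≈ -0.76506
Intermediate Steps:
v = -6008 (v = Mul(1502, Add(-5, Mul(-1, -1))) = Mul(1502, Add(-5, 1)) = Mul(1502, -4) = -6008)
Mul(Add(-433043, v), Pow(Add(461019, Mul(-198, Add(-220, -350))), -1)) = Mul(Add(-433043, -6008), Pow(Add(461019, Mul(-198, Add(-220, -350))), -1)) = Mul(-439051, Pow(Add(461019, Mul(-198, -570)), -1)) = Mul(-439051, Pow(Add(461019, 112860), -1)) = Mul(-439051, Pow(573879, -1)) = Mul(-439051, Rational(1, 573879)) = Rational(-439051, 573879)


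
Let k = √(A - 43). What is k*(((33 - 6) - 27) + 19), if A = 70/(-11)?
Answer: 19*I*√5973/11 ≈ 133.49*I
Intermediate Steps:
A = -70/11 (A = 70*(-1/11) = -70/11 ≈ -6.3636)
k = I*√5973/11 (k = √(-70/11 - 43) = √(-543/11) = I*√5973/11 ≈ 7.0259*I)
k*(((33 - 6) - 27) + 19) = (I*√5973/11)*(((33 - 6) - 27) + 19) = (I*√5973/11)*((27 - 27) + 19) = (I*√5973/11)*(0 + 19) = (I*√5973/11)*19 = 19*I*√5973/11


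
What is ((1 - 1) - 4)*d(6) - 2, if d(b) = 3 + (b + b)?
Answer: -62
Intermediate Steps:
d(b) = 3 + 2*b
((1 - 1) - 4)*d(6) - 2 = ((1 - 1) - 4)*(3 + 2*6) - 2 = (0 - 4)*(3 + 12) - 2 = -4*15 - 2 = -60 - 2 = -62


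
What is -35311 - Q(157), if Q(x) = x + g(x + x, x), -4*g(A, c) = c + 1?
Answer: -70857/2 ≈ -35429.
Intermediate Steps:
g(A, c) = -¼ - c/4 (g(A, c) = -(c + 1)/4 = -(1 + c)/4 = -¼ - c/4)
Q(x) = -¼ + 3*x/4 (Q(x) = x + (-¼ - x/4) = -¼ + 3*x/4)
-35311 - Q(157) = -35311 - (-¼ + (¾)*157) = -35311 - (-¼ + 471/4) = -35311 - 1*235/2 = -35311 - 235/2 = -70857/2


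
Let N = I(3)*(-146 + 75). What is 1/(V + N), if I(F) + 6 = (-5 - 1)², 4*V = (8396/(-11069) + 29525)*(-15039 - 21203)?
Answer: -22138/5922059339249 ≈ -3.7382e-9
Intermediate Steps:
V = -5922012185309/22138 (V = ((8396/(-11069) + 29525)*(-15039 - 21203))/4 = ((8396*(-1/11069) + 29525)*(-36242))/4 = ((-8396/11069 + 29525)*(-36242))/4 = ((326803829/11069)*(-36242))/4 = (¼)*(-11844024370618/11069) = -5922012185309/22138 ≈ -2.6750e+8)
I(F) = 30 (I(F) = -6 + (-5 - 1)² = -6 + (-6)² = -6 + 36 = 30)
N = -2130 (N = 30*(-146 + 75) = 30*(-71) = -2130)
1/(V + N) = 1/(-5922012185309/22138 - 2130) = 1/(-5922059339249/22138) = -22138/5922059339249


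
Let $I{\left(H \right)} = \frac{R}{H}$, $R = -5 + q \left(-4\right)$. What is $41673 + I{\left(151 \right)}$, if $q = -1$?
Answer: $\frac{6292622}{151} \approx 41673.0$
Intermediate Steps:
$R = -1$ ($R = -5 - -4 = -5 + 4 = -1$)
$I{\left(H \right)} = - \frac{1}{H}$
$41673 + I{\left(151 \right)} = 41673 - \frac{1}{151} = \frac{6292622}{151}$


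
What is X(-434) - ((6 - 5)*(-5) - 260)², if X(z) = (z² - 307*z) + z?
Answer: 250935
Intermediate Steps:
X(z) = z² - 306*z
X(-434) - ((6 - 5)*(-5) - 260)² = -434*(-306 - 434) - ((6 - 5)*(-5) - 260)² = -434*(-740) - (1*(-5) - 260)² = 321160 - (-5 - 260)² = 321160 - 1*(-265)² = 321160 - 1*70225 = 321160 - 70225 = 250935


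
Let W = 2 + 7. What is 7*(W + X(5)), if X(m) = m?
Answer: 98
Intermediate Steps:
W = 9
7*(W + X(5)) = 7*(9 + 5) = 7*14 = 98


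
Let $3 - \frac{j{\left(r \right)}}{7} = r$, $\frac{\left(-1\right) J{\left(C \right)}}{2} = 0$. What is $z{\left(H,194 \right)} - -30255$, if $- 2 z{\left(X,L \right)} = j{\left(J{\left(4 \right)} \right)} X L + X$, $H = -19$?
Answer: $\frac{137935}{2} \approx 68968.0$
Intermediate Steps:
$J{\left(C \right)} = 0$ ($J{\left(C \right)} = \left(-2\right) 0 = 0$)
$j{\left(r \right)} = 21 - 7 r$
$z{\left(X,L \right)} = - \frac{X}{2} - \frac{21 L X}{2}$ ($z{\left(X,L \right)} = - \frac{\left(21 - 0\right) X L + X}{2} = - \frac{\left(21 + 0\right) X L + X}{2} = - \frac{21 X L + X}{2} = - \frac{21 L X + X}{2} = - \frac{X + 21 L X}{2} = - \frac{X}{2} - \frac{21 L X}{2}$)
$z{\left(H,194 \right)} - -30255 = \left(- \frac{1}{2}\right) \left(-19\right) \left(1 + 21 \cdot 194\right) - -30255 = \left(- \frac{1}{2}\right) \left(-19\right) \left(1 + 4074\right) + 30255 = \left(- \frac{1}{2}\right) \left(-19\right) 4075 + 30255 = \frac{77425}{2} + 30255 = \frac{137935}{2}$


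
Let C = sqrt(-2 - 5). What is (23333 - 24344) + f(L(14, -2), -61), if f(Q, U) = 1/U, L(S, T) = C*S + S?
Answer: -61672/61 ≈ -1011.0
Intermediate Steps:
C = I*sqrt(7) (C = sqrt(-7) = I*sqrt(7) ≈ 2.6458*I)
L(S, T) = S + I*S*sqrt(7) (L(S, T) = (I*sqrt(7))*S + S = I*S*sqrt(7) + S = S + I*S*sqrt(7))
(23333 - 24344) + f(L(14, -2), -61) = (23333 - 24344) + 1/(-61) = -1011 - 1/61 = -61672/61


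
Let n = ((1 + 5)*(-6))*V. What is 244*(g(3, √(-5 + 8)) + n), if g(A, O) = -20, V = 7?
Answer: -66368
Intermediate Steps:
n = -252 (n = ((1 + 5)*(-6))*7 = (6*(-6))*7 = -36*7 = -252)
244*(g(3, √(-5 + 8)) + n) = 244*(-20 - 252) = 244*(-272) = -66368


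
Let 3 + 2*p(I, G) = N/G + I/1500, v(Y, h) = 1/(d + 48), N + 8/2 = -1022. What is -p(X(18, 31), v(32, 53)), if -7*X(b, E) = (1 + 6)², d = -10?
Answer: 58486507/3000 ≈ 19496.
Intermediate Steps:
N = -1026 (N = -4 - 1022 = -1026)
X(b, E) = -7 (X(b, E) = -(1 + 6)²/7 = -⅐*7² = -⅐*49 = -7)
v(Y, h) = 1/38 (v(Y, h) = 1/(-10 + 48) = 1/38)
p(I, G) = -3/2 - 513/G + I/3000 (p(I, G) = -3/2 + (-1026/G + I/1500)/2 = -3/2 + (-513/G + I/3000) = -3/2 - 513/G + I/3000)
-p(X(18, 31), v(32, 53)) = -(-1539000 + (-4500 - 7)/38)/(3000*1/38) = -38*(-1539000 + (1/38)*(-4507))/3000 = -38*(-1539000 - 4507/38)/3000 = -38*(-58486507)/(3000*38) = -1*(-58486507/3000) = 58486507/3000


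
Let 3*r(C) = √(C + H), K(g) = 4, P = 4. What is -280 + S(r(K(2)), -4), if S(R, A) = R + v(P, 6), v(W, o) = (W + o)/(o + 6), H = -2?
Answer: -1675/6 + √2/3 ≈ -278.70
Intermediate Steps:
r(C) = √(-2 + C)/3 (r(C) = √(C - 2)/3 = √(-2 + C)/3)
v(W, o) = (W + o)/(6 + o)
S(R, A) = ⅚ + R (S(R, A) = R + (4 + 6)/(6 + 6) = R + 10/12 = R + (1/12)*10 = R + ⅚ = ⅚ + R)
-280 + S(r(K(2)), -4) = -280 + (⅚ + √(-2 + 4)/3) = -280 + (⅚ + √2/3) = -1675/6 + √2/3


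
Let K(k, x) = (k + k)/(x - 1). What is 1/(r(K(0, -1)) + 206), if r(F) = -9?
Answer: 1/197 ≈ 0.0050761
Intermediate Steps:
K(k, x) = 2*k/(-1 + x) (K(k, x) = (2*k)/(-1 + x) = 2*k/(-1 + x))
1/(r(K(0, -1)) + 206) = 1/(-9 + 206) = 1/197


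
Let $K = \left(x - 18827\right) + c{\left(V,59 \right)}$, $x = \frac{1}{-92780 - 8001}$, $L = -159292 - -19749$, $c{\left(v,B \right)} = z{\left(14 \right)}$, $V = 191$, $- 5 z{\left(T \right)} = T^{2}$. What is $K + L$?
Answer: $- \frac{79823187931}{503905} \approx -1.5841 \cdot 10^{5}$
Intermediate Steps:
$z{\left(T \right)} = - \frac{T^{2}}{5}$
$c{\left(v,B \right)} = - \frac{196}{5}$ ($c{\left(v,B \right)} = - \frac{14^{2}}{5} = \left(- \frac{1}{5}\right) 196 = - \frac{196}{5}$)
$L = -139543$ ($L = -159292 + 19749 = -139543$)
$x = - \frac{1}{100781}$ ($x = \frac{1}{-92780 - 8001} = \frac{1}{-100781} = - \frac{1}{100781} \approx -9.9225 \cdot 10^{-6}$)
$K = - \frac{9506772516}{503905}$ ($K = \left(- \frac{1}{100781} - 18827\right) - \frac{196}{5} = - \frac{1897403888}{100781} - \frac{196}{5} = - \frac{9506772516}{503905} \approx -18866.0$)
$K + L = - \frac{9506772516}{503905} - 139543 = - \frac{79823187931}{503905}$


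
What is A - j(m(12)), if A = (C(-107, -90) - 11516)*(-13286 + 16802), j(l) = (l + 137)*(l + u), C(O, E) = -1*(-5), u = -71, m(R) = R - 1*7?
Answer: -40463304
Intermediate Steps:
m(R) = -7 + R (m(R) = R - 7 = -7 + R)
C(O, E) = 5
j(l) = (-71 + l)*(137 + l) (j(l) = (l + 137)*(l - 71) = (137 + l)*(-71 + l) = (-71 + l)*(137 + l))
A = -40472676 (A = (5 - 11516)*(-13286 + 16802) = -11511*3516 = -40472676)
A - j(m(12)) = -40472676 - (-9727 + (-7 + 12)² + 66*(-7 + 12)) = -40472676 - (-9727 + 5² + 66*5) = -40472676 - (-9727 + 25 + 330) = -40472676 - 1*(-9372) = -40472676 + 9372 = -40463304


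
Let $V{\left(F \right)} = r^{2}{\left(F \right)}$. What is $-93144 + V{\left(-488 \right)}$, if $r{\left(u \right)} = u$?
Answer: $145000$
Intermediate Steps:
$V{\left(F \right)} = F^{2}$
$-93144 + V{\left(-488 \right)} = -93144 + \left(-488\right)^{2} = -93144 + 238144 = 145000$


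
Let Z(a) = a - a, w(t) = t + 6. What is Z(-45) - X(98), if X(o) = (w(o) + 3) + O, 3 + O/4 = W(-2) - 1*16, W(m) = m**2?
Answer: -47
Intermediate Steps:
w(t) = 6 + t
Z(a) = 0
O = -60 (O = -12 + 4*((-2)**2 - 1*16) = -12 + 4*(4 - 16) = -12 + 4*(-12) = -12 - 48 = -60)
X(o) = -51 + o (X(o) = ((6 + o) + 3) - 60 = (9 + o) - 60 = -51 + o)
Z(-45) - X(98) = 0 - (-51 + 98) = 0 - 1*47 = 0 - 47 = -47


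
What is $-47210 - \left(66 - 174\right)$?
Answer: $-47102$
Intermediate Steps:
$-47210 - \left(66 - 174\right) = -47210 - -108 = -47210 + 108 = -47102$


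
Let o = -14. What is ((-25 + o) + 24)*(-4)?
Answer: 60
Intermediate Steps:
((-25 + o) + 24)*(-4) = ((-25 - 14) + 24)*(-4) = (-39 + 24)*(-4) = -15*(-4) = 60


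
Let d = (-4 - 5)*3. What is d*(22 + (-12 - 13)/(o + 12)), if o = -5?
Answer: -3483/7 ≈ -497.57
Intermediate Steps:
d = -27 (d = -9*3 = -27)
d*(22 + (-12 - 13)/(o + 12)) = -27*(22 + (-12 - 13)/(-5 + 12)) = -27*(22 - 25/7) = -27*129/7 = -3483/7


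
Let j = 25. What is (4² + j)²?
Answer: 1681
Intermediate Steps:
(4² + j)² = (4² + 25)² = (16 + 25)² = 41² = 1681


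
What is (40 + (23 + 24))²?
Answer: 7569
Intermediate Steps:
(40 + (23 + 24))² = (40 + 47)² = 87² = 7569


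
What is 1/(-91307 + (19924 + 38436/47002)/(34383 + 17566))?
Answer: -1220853449/111471997614701 ≈ -1.0952e-5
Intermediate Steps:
1/(-91307 + (19924 + 38436/47002)/(34383 + 17566)) = 1/(-91307 + (19924 + 38436*(1/47002))/51949) = 1/(-91307 + (19924 + 19218/23501)*(1/51949)) = 1/(-91307 + (468253142/23501)*(1/51949)) = 1/(-91307 + 468253142/1220853449) = 1/(-111471997614701/1220853449) = -1220853449/111471997614701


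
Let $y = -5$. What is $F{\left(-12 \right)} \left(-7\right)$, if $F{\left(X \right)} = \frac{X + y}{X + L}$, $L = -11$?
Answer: $- \frac{119}{23} \approx -5.1739$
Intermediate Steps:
$F{\left(X \right)} = \frac{-5 + X}{-11 + X}$ ($F{\left(X \right)} = \frac{X - 5}{X - 11} = \frac{-5 + X}{-11 + X}$)
$F{\left(-12 \right)} \left(-7\right) = \frac{-5 - 12}{-11 - 12} \left(-7\right) = \frac{1}{-23} \left(-17\right) \left(-7\right) = \left(- \frac{1}{23}\right) \left(-17\right) \left(-7\right) = \frac{17}{23} \left(-7\right) = - \frac{119}{23}$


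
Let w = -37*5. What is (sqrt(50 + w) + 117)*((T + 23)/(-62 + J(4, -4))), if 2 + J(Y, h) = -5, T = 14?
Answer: -1443/23 - 37*I*sqrt(15)/23 ≈ -62.739 - 6.2305*I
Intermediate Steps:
J(Y, h) = -7 (J(Y, h) = -2 - 5 = -7)
w = -185
(sqrt(50 + w) + 117)*((T + 23)/(-62 + J(4, -4))) = (sqrt(50 - 185) + 117)*((14 + 23)/(-62 - 7)) = (sqrt(-135) + 117)*(37/(-69)) = (3*I*sqrt(15) + 117)*(37*(-1/69)) = (117 + 3*I*sqrt(15))*(-37/69) = -1443/23 - 37*I*sqrt(15)/23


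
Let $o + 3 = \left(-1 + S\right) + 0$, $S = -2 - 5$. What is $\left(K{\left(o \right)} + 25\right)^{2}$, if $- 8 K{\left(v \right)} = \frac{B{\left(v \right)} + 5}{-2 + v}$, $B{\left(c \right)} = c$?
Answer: $\frac{1682209}{2704} \approx 622.12$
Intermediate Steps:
$S = -7$
$o = -11$ ($o = -3 + \left(\left(-1 - 7\right) + 0\right) = -3 + \left(-8 + 0\right) = -3 - 8 = -11$)
$K{\left(v \right)} = - \frac{5 + v}{8 \left(-2 + v\right)}$ ($K{\left(v \right)} = - \frac{\left(v + 5\right) \frac{1}{-2 + v}}{8} = - \frac{\left(5 + v\right) \frac{1}{-2 + v}}{8} = - \frac{\frac{1}{-2 + v} \left(5 + v\right)}{8} = - \frac{5 + v}{8 \left(-2 + v\right)}$)
$\left(K{\left(o \right)} + 25\right)^{2} = \left(\frac{-5 - -11}{8 \left(-2 - 11\right)} + 25\right)^{2} = \left(\frac{-5 + 11}{8 \left(-13\right)} + 25\right)^{2} = \left(\frac{1}{8} \left(- \frac{1}{13}\right) 6 + 25\right)^{2} = \left(- \frac{3}{52} + 25\right)^{2} = \left(\frac{1297}{52}\right)^{2} = \frac{1682209}{2704}$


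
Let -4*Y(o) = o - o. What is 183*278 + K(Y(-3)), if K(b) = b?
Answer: 50874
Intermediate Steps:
Y(o) = 0 (Y(o) = -(o - o)/4 = -¼*0 = 0)
183*278 + K(Y(-3)) = 183*278 + 0 = 50874 + 0 = 50874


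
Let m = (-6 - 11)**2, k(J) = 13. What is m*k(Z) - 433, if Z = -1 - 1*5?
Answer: 3324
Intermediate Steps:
Z = -6 (Z = -1 - 5 = -6)
m = 289 (m = (-17)**2 = 289)
m*k(Z) - 433 = 289*13 - 433 = 3757 - 433 = 3324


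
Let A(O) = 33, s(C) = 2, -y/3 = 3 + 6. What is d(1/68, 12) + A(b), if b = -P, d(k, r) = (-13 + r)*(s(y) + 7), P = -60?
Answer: 24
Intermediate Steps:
y = -27 (y = -3*(3 + 6) = -3*9 = -27)
d(k, r) = -117 + 9*r (d(k, r) = (-13 + r)*(2 + 7) = (-13 + r)*9 = -117 + 9*r)
b = 60 (b = -1*(-60) = 60)
d(1/68, 12) + A(b) = (-117 + 9*12) + 33 = (-117 + 108) + 33 = -9 + 33 = 24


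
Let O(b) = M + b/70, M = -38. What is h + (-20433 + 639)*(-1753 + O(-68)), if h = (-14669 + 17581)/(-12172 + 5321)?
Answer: 654249352082/18445 ≈ 3.5470e+7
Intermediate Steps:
O(b) = -38 + b/70
h = -224/527 (h = 2912/(-6851) = 2912*(-1/6851) = -224/527 ≈ -0.42505)
h + (-20433 + 639)*(-1753 + O(-68)) = -224/527 + (-20433 + 639)*(-1753 + (-38 + (1/70)*(-68))) = -224/527 - 19794*(-1753 + (-38 - 34/35)) = -224/527 - 19794*(-1753 - 1364/35) = -224/527 - 19794*(-62719/35) = -224/527 + 1241459886/35 = 654249352082/18445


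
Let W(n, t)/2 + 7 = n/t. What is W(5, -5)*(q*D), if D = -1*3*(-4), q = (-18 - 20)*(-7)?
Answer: -51072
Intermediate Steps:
q = 266 (q = -38*(-7) = 266)
D = 12 (D = -3*(-4) = 12)
W(n, t) = -14 + 2*n/t (W(n, t) = -14 + 2*(n/t) = -14 + 2*n/t)
W(5, -5)*(q*D) = (-14 + 2*5/(-5))*(266*12) = (-14 + 2*5*(-⅕))*3192 = (-14 - 2)*3192 = -16*3192 = -51072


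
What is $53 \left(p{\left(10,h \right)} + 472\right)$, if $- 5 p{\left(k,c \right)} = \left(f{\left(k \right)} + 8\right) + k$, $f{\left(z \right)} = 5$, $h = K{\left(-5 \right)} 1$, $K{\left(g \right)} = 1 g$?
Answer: $\frac{123861}{5} \approx 24772.0$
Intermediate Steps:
$K{\left(g \right)} = g$
$h = -5$ ($h = \left(-5\right) 1 = -5$)
$p{\left(k,c \right)} = - \frac{13}{5} - \frac{k}{5}$ ($p{\left(k,c \right)} = - \frac{\left(5 + 8\right) + k}{5} = - \frac{13 + k}{5} = - \frac{13}{5} - \frac{k}{5}$)
$53 \left(p{\left(10,h \right)} + 472\right) = 53 \left(\left(- \frac{13}{5} - 2\right) + 472\right) = 53 \left(- \frac{23}{5} + 472\right) = 53 \cdot \frac{2337}{5} = \frac{123861}{5}$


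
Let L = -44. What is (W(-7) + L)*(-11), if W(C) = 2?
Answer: 462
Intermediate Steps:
(W(-7) + L)*(-11) = (2 - 44)*(-11) = -42*(-11) = 462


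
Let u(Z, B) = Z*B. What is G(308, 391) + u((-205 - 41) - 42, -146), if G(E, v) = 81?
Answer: 42129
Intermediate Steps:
u(Z, B) = B*Z
G(308, 391) + u((-205 - 41) - 42, -146) = 81 - 146*((-205 - 41) - 42) = 81 - 146*(-246 - 42) = 81 - 146*(-288) = 81 + 42048 = 42129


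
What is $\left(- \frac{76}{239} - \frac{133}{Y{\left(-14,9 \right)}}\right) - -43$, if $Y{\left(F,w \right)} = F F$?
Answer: $\frac{281087}{6692} \approx 42.003$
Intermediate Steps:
$Y{\left(F,w \right)} = F^{2}$
$\left(- \frac{76}{239} - \frac{133}{Y{\left(-14,9 \right)}}\right) - -43 = \left(- \frac{76}{239} - \frac{133}{\left(-14\right)^{2}}\right) - -43 = \left(\left(-76\right) \frac{1}{239} - \frac{133}{196}\right) + 43 = \left(- \frac{76}{239} - \frac{19}{28}\right) + 43 = - \frac{6669}{6692} + 43 = \frac{281087}{6692}$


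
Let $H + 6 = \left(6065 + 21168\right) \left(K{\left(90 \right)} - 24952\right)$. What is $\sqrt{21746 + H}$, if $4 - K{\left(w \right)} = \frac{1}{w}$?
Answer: $\frac{i \sqrt{611448701930}}{30} \approx 26065.0 i$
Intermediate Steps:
$K{\left(w \right)} = 4 - \frac{1}{w}$
$H = - \frac{61146827333}{90}$ ($H = -6 + \left(6065 + 21168\right) \left(\left(4 - \frac{1}{90}\right) - 24952\right) = -6 + 27233 \left(\left(4 - \frac{1}{90}\right) - 24952\right) = -6 + 27233 \left(\frac{359}{90} - 24952\right) = -6 + 27233 \left(- \frac{2245321}{90}\right) = -6 - \frac{61146826793}{90} = - \frac{61146827333}{90} \approx -6.7941 \cdot 10^{8}$)
$\sqrt{21746 + H} = \sqrt{21746 - \frac{61146827333}{90}} = \sqrt{- \frac{61144870193}{90}} = \frac{i \sqrt{611448701930}}{30}$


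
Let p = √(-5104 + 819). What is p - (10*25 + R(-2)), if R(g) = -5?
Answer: -245 + I*√4285 ≈ -245.0 + 65.46*I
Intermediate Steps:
p = I*√4285 (p = √(-4285) = I*√4285 ≈ 65.46*I)
p - (10*25 + R(-2)) = I*√4285 - (10*25 - 5) = I*√4285 - (250 - 5) = I*√4285 - 1*245 = I*√4285 - 245 = -245 + I*√4285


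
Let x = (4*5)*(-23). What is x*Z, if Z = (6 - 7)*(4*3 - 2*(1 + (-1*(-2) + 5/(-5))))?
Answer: 3680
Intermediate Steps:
Z = -8 (Z = -(12 - 2*(1 + (2 + 5*(-⅕)))) = -(12 - 2*(1 + (2 - 1))) = -(12 - 2*(1 + 1)) = -(12 - 2*2) = -(12 - 4) = -1*8 = -8)
x = -460 (x = 20*(-23) = -460)
x*Z = -460*(-8) = 3680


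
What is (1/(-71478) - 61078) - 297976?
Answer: -25664461813/71478 ≈ -3.5905e+5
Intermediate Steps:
(1/(-71478) - 61078) - 297976 = (-1/71478 - 61078) - 297976 = -4365733285/71478 - 297976 = -25664461813/71478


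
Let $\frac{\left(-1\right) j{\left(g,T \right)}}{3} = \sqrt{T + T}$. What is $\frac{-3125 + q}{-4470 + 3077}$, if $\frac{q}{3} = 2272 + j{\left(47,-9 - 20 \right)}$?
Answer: $- \frac{3691}{1393} + \frac{9 i \sqrt{58}}{1393} \approx -2.6497 + 0.049205 i$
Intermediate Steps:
$j{\left(g,T \right)} = - 3 \sqrt{2} \sqrt{T}$ ($j{\left(g,T \right)} = - 3 \sqrt{T + T} = - 3 \sqrt{2 T} = - 3 \sqrt{2} \sqrt{T}$)
$q = 6816 - 9 i \sqrt{58}$ ($q = 3 \left(2272 - 3 \sqrt{2} \sqrt{-9 - 20}\right) = 3 \left(2272 - 3 \sqrt{2} \sqrt{-29}\right) = 3 \left(2272 - 3 \sqrt{2} i \sqrt{29}\right) = 3 \left(2272 - 3 i \sqrt{58}\right) = 6816 - 9 i \sqrt{58} \approx 6816.0 - 68.542 i$)
$\frac{-3125 + q}{-4470 + 3077} = \frac{-3125 + \left(6816 - 9 i \sqrt{58}\right)}{-4470 + 3077} = \frac{3691 - 9 i \sqrt{58}}{-1393} = \left(3691 - 9 i \sqrt{58}\right) \left(- \frac{1}{1393}\right) = - \frac{3691}{1393} + \frac{9 i \sqrt{58}}{1393}$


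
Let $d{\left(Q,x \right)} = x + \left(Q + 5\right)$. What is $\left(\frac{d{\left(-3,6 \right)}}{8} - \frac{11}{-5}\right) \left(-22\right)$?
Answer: $- \frac{352}{5} \approx -70.4$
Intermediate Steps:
$d{\left(Q,x \right)} = 5 + Q + x$ ($d{\left(Q,x \right)} = x + \left(5 + Q\right) = 5 + Q + x$)
$\left(\frac{d{\left(-3,6 \right)}}{8} - \frac{11}{-5}\right) \left(-22\right) = \left(\frac{5 - 3 + 6}{8} - \frac{11}{-5}\right) \left(-22\right) = \left(8 \cdot \frac{1}{8} - - \frac{11}{5}\right) \left(-22\right) = \left(1 + \frac{11}{5}\right) \left(-22\right) = \frac{16}{5} \left(-22\right) = - \frac{352}{5}$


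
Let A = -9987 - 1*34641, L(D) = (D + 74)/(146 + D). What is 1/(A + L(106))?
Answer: -7/312391 ≈ -2.2408e-5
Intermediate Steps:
L(D) = (74 + D)/(146 + D)
A = -44628 (A = -9987 - 34641 = -44628)
1/(A + L(106)) = 1/(-44628 + (74 + 106)/(146 + 106)) = 1/(-44628 + 180/252) = 1/(-44628 + (1/252)*180) = 1/(-44628 + 5/7) = 1/(-312391/7) = -7/312391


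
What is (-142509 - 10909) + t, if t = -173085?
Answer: -326503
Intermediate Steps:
(-142509 - 10909) + t = (-142509 - 10909) - 173085 = -153418 - 173085 = -326503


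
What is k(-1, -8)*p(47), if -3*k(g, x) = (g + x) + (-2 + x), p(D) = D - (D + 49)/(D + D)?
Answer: 41059/141 ≈ 291.20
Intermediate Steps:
p(D) = D - (49 + D)/(2*D)
k(g, x) = 2/3 - 2*x/3 - g/3 (k(g, x) = -((g + x) + (-2 + x))/3 = -(-2 + g + 2*x)/3 = 2/3 - 2*x/3 - g/3)
k(-1, -8)*p(47) = (2/3 - 2/3*(-8) - 1/3*(-1))*(-1/2 + 47 - 49/2/47) = (2/3 + 16/3 + 1/3)*(-1/2 + 47 - 49/2*1/47) = 19*(-1/2 + 47 - 49/94)/3 = (19/3)*(2161/47) = 41059/141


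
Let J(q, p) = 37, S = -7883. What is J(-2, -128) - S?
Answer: 7920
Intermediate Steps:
J(-2, -128) - S = 37 - 1*(-7883) = 37 + 7883 = 7920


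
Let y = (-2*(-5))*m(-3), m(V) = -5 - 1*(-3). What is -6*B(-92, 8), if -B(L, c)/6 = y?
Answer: -720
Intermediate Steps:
m(V) = -2 (m(V) = -5 + 3 = -2)
y = -20 (y = -2*(-5)*(-2) = 10*(-2) = -20)
B(L, c) = 120 (B(L, c) = -6*(-20) = 120)
-6*B(-92, 8) = -6*120 = -720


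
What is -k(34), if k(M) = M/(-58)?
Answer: 17/29 ≈ 0.58621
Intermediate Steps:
k(M) = -M/58 (k(M) = M*(-1/58) = -M/58)
-k(34) = -(-1)*34/58 = -1*(-17/29) = 17/29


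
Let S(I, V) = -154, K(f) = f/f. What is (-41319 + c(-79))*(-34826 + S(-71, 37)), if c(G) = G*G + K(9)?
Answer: 1226993460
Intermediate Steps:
K(f) = 1
c(G) = 1 + G² (c(G) = G*G + 1 = G² + 1 = 1 + G²)
(-41319 + c(-79))*(-34826 + S(-71, 37)) = (-41319 + (1 + (-79)²))*(-34826 - 154) = (-41319 + (1 + 6241))*(-34980) = (-41319 + 6242)*(-34980) = -35077*(-34980) = 1226993460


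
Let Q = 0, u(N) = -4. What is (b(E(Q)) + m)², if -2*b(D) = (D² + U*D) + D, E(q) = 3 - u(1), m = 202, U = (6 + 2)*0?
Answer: 30276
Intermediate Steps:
U = 0 (U = 8*0 = 0)
E(q) = 7 (E(q) = 3 - 1*(-4) = 3 + 4 = 7)
b(D) = -D/2 - D²/2 (b(D) = -((D² + 0*D) + D)/2 = -((D² + 0) + D)/2 = -(D² + D)/2 = -(D + D²)/2 = -D/2 - D²/2)
(b(E(Q)) + m)² = (-½*7*(1 + 7) + 202)² = (-½*7*8 + 202)² = (-28 + 202)² = 174² = 30276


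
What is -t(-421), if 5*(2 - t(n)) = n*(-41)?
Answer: 17251/5 ≈ 3450.2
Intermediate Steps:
t(n) = 2 + 41*n/5 (t(n) = 2 - n*(-41)/5 = 2 - (-41)*n/5 = 2 + 41*n/5)
-t(-421) = -(2 + (41/5)*(-421)) = -(2 - 17261/5) = -1*(-17251/5) = 17251/5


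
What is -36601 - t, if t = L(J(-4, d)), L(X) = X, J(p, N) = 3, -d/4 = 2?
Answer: -36604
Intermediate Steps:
d = -8 (d = -4*2 = -8)
t = 3
-36601 - t = -36601 - 1*3 = -36601 - 3 = -36604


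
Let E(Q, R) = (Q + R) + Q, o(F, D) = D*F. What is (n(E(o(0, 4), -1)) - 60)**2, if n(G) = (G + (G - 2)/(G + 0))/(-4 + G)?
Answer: 91204/25 ≈ 3648.2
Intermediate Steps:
E(Q, R) = R + 2*Q
n(G) = (G + (-2 + G)/G)/(-4 + G)
(n(E(o(0, 4), -1)) - 60)**2 = ((-2 + (-1 + 2*(4*0)) + (-1 + 2*(4*0))**2)/((-1 + 2*(4*0))*(-4 + (-1 + 2*(4*0)))) - 60)**2 = ((-2 + (-1 + 2*0) + (-1 + 2*0)**2)/((-1 + 2*0)*(-4 + (-1 + 2*0))) - 60)**2 = ((-2 + (-1 + 0) + (-1 + 0)**2)/((-1 + 0)*(-4 + (-1 + 0))) - 60)**2 = ((-2 - 1 + (-1)**2)/((-1)*(-4 - 1)) - 60)**2 = (-1*(-2 - 1 + 1)/(-5) - 60)**2 = (-1*(-1/5)*(-2) - 60)**2 = (-2/5 - 60)**2 = (-302/5)**2 = 91204/25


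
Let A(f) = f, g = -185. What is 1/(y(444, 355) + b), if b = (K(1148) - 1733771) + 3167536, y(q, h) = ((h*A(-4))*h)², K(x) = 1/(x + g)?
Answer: 963/244715868745696 ≈ 3.9352e-12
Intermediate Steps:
K(x) = 1/(-185 + x) (K(x) = 1/(x - 185) = 1/(-185 + x))
y(q, h) = 16*h⁴ (y(q, h) = ((h*(-4))*h)² = ((-4*h)*h)² = (-4*h²)² = 16*h⁴)
b = 1380715696/963 (b = (1/(-185 + 1148) - 1733771) + 3167536 = (1/963 - 1733771) + 3167536 = -1669621472/963 + 3167536 = 1380715696/963 ≈ 1.4338e+6)
1/(y(444, 355) + b) = 1/(16*355⁴ + 1380715696/963) = 1/(16*15882300625 + 1380715696/963) = 1/(254116810000 + 1380715696/963) = 1/(244715868745696/963) = 963/244715868745696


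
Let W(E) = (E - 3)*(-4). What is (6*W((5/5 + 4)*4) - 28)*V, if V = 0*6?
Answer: 0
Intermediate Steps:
W(E) = 12 - 4*E (W(E) = (-3 + E)*(-4) = 12 - 4*E)
V = 0
(6*W((5/5 + 4)*4) - 28)*V = (6*(12 - 4*(5/5 + 4)*4) - 28)*0 = (6*(12 - 4*(5*(⅕) + 4)*4) - 28)*0 = (6*(12 - 4*(1 + 4)*4) - 28)*0 = (6*(12 - 20*4) - 28)*0 = (6*(12 - 4*20) - 28)*0 = (6*(12 - 80) - 28)*0 = (6*(-68) - 28)*0 = (-408 - 28)*0 = -436*0 = 0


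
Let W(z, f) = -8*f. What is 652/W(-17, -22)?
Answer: 163/44 ≈ 3.7045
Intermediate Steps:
652/W(-17, -22) = 652/((-8*(-22))) = 652/176 = 652*(1/176) = 163/44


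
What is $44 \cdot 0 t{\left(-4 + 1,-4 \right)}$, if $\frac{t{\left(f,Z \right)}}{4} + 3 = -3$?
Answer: $0$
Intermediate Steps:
$t{\left(f,Z \right)} = -24$ ($t{\left(f,Z \right)} = -12 + 4 \left(-3\right) = -12 - 12 = -24$)
$44 \cdot 0 t{\left(-4 + 1,-4 \right)} = 44 \cdot 0 \left(-24\right) = 0 \left(-24\right) = 0$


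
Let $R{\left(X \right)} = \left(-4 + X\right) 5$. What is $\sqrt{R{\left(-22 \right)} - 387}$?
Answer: $i \sqrt{517} \approx 22.738 i$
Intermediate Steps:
$R{\left(X \right)} = -20 + 5 X$
$\sqrt{R{\left(-22 \right)} - 387} = \sqrt{\left(-20 + 5 \left(-22\right)\right) - 387} = \sqrt{\left(-20 - 110\right) - 387} = \sqrt{-130 - 387} = \sqrt{-517} = i \sqrt{517}$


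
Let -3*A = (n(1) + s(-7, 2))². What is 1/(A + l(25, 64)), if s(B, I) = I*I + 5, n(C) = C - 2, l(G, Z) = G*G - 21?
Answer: 3/1748 ≈ 0.0017162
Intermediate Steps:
l(G, Z) = -21 + G² (l(G, Z) = G² - 21 = -21 + G²)
n(C) = -2 + C
s(B, I) = 5 + I² (s(B, I) = I² + 5 = 5 + I²)
A = -64/3 (A = -((-2 + 1) + (5 + 2²))²/3 = -(-1 + (5 + 4))²/3 = -(-1 + 9)²/3 = -⅓*8² = -⅓*64 = -64/3 ≈ -21.333)
1/(A + l(25, 64)) = 1/(-64/3 + (-21 + 25²)) = 1/(-64/3 + (-21 + 625)) = 1/(-64/3 + 604) = 1/(1748/3) = 3/1748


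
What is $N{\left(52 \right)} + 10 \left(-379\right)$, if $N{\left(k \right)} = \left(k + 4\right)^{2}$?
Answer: $-654$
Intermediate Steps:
$N{\left(k \right)} = \left(4 + k\right)^{2}$
$N{\left(52 \right)} + 10 \left(-379\right) = \left(4 + 52\right)^{2} + 10 \left(-379\right) = 56^{2} - 3790 = 3136 - 3790 = -654$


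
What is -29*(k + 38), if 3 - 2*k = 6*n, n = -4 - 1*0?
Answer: -2987/2 ≈ -1493.5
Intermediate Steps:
n = -4 (n = -4 + 0 = -4)
k = 27/2 (k = 3/2 - 3*(-4) = 3/2 - 1/2*(-24) = 3/2 + 12 = 27/2 ≈ 13.500)
-29*(k + 38) = -29*(27/2 + 38) = -29*103/2 = -2987/2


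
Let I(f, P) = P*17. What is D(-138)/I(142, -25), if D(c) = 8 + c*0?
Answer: -8/425 ≈ -0.018824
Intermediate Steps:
D(c) = 8 (D(c) = 8 + 0 = 8)
I(f, P) = 17*P
D(-138)/I(142, -25) = 8/((17*(-25))) = 8/(-425) = 8*(-1/425) = -8/425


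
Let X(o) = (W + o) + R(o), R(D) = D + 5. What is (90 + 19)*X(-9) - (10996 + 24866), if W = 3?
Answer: -36952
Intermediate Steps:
R(D) = 5 + D
X(o) = 8 + 2*o (X(o) = (3 + o) + (5 + o) = 8 + 2*o)
(90 + 19)*X(-9) - (10996 + 24866) = (90 + 19)*(8 + 2*(-9)) - (10996 + 24866) = 109*(8 - 18) - 1*35862 = 109*(-10) - 35862 = -1090 - 35862 = -36952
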